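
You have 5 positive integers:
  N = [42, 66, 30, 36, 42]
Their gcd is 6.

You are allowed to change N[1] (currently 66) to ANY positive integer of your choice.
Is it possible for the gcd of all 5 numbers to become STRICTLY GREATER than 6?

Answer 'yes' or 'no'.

Current gcd = 6
gcd of all OTHER numbers (without N[1]=66): gcd([42, 30, 36, 42]) = 6
The new gcd after any change is gcd(6, new_value).
This can be at most 6.
Since 6 = old gcd 6, the gcd can only stay the same or decrease.

Answer: no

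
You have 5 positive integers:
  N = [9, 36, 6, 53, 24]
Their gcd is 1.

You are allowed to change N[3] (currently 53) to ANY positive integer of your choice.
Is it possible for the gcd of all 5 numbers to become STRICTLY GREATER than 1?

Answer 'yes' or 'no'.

Current gcd = 1
gcd of all OTHER numbers (without N[3]=53): gcd([9, 36, 6, 24]) = 3
The new gcd after any change is gcd(3, new_value).
This can be at most 3.
Since 3 > old gcd 1, the gcd CAN increase (e.g., set N[3] = 3).

Answer: yes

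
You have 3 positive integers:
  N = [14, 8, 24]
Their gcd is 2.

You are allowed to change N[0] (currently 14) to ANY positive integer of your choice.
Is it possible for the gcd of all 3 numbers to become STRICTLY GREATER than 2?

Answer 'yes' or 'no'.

Current gcd = 2
gcd of all OTHER numbers (without N[0]=14): gcd([8, 24]) = 8
The new gcd after any change is gcd(8, new_value).
This can be at most 8.
Since 8 > old gcd 2, the gcd CAN increase (e.g., set N[0] = 8).

Answer: yes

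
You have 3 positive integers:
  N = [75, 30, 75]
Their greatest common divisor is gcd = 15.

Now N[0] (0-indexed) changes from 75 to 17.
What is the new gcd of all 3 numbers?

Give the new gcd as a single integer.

Numbers: [75, 30, 75], gcd = 15
Change: index 0, 75 -> 17
gcd of the OTHER numbers (without index 0): gcd([30, 75]) = 15
New gcd = gcd(g_others, new_val) = gcd(15, 17) = 1

Answer: 1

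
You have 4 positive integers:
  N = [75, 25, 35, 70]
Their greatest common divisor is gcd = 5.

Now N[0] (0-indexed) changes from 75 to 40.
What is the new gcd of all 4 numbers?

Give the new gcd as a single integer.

Answer: 5

Derivation:
Numbers: [75, 25, 35, 70], gcd = 5
Change: index 0, 75 -> 40
gcd of the OTHER numbers (without index 0): gcd([25, 35, 70]) = 5
New gcd = gcd(g_others, new_val) = gcd(5, 40) = 5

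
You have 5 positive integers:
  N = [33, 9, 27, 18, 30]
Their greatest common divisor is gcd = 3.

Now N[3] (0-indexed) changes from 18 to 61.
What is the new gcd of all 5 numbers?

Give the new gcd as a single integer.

Answer: 1

Derivation:
Numbers: [33, 9, 27, 18, 30], gcd = 3
Change: index 3, 18 -> 61
gcd of the OTHER numbers (without index 3): gcd([33, 9, 27, 30]) = 3
New gcd = gcd(g_others, new_val) = gcd(3, 61) = 1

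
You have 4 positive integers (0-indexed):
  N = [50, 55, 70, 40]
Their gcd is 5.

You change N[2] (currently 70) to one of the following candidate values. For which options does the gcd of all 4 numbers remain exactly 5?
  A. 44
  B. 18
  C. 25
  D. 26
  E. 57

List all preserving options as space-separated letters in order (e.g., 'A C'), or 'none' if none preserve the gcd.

Old gcd = 5; gcd of others (without N[2]) = 5
New gcd for candidate v: gcd(5, v). Preserves old gcd iff gcd(5, v) = 5.
  Option A: v=44, gcd(5,44)=1 -> changes
  Option B: v=18, gcd(5,18)=1 -> changes
  Option C: v=25, gcd(5,25)=5 -> preserves
  Option D: v=26, gcd(5,26)=1 -> changes
  Option E: v=57, gcd(5,57)=1 -> changes

Answer: C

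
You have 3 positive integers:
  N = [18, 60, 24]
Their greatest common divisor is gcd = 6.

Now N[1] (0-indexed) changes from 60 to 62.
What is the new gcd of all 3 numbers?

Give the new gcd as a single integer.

Numbers: [18, 60, 24], gcd = 6
Change: index 1, 60 -> 62
gcd of the OTHER numbers (without index 1): gcd([18, 24]) = 6
New gcd = gcd(g_others, new_val) = gcd(6, 62) = 2

Answer: 2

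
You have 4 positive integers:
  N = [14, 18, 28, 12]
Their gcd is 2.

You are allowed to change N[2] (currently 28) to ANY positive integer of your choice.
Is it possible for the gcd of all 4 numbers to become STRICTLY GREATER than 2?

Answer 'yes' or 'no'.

Current gcd = 2
gcd of all OTHER numbers (without N[2]=28): gcd([14, 18, 12]) = 2
The new gcd after any change is gcd(2, new_value).
This can be at most 2.
Since 2 = old gcd 2, the gcd can only stay the same or decrease.

Answer: no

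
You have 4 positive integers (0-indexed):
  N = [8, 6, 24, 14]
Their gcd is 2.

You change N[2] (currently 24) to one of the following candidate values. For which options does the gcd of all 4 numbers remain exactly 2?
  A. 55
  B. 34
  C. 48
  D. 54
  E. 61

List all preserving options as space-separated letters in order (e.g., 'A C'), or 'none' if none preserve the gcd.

Old gcd = 2; gcd of others (without N[2]) = 2
New gcd for candidate v: gcd(2, v). Preserves old gcd iff gcd(2, v) = 2.
  Option A: v=55, gcd(2,55)=1 -> changes
  Option B: v=34, gcd(2,34)=2 -> preserves
  Option C: v=48, gcd(2,48)=2 -> preserves
  Option D: v=54, gcd(2,54)=2 -> preserves
  Option E: v=61, gcd(2,61)=1 -> changes

Answer: B C D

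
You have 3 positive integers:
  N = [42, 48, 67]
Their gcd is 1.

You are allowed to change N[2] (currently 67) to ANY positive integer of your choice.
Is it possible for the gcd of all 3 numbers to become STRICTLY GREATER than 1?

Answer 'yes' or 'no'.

Answer: yes

Derivation:
Current gcd = 1
gcd of all OTHER numbers (without N[2]=67): gcd([42, 48]) = 6
The new gcd after any change is gcd(6, new_value).
This can be at most 6.
Since 6 > old gcd 1, the gcd CAN increase (e.g., set N[2] = 6).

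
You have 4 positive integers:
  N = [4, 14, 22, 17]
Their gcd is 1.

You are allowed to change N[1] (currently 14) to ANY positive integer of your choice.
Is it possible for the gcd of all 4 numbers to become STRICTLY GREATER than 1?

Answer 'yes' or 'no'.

Current gcd = 1
gcd of all OTHER numbers (without N[1]=14): gcd([4, 22, 17]) = 1
The new gcd after any change is gcd(1, new_value).
This can be at most 1.
Since 1 = old gcd 1, the gcd can only stay the same or decrease.

Answer: no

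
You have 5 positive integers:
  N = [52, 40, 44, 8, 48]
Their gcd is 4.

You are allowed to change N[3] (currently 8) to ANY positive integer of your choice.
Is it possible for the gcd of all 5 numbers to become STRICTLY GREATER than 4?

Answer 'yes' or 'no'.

Answer: no

Derivation:
Current gcd = 4
gcd of all OTHER numbers (without N[3]=8): gcd([52, 40, 44, 48]) = 4
The new gcd after any change is gcd(4, new_value).
This can be at most 4.
Since 4 = old gcd 4, the gcd can only stay the same or decrease.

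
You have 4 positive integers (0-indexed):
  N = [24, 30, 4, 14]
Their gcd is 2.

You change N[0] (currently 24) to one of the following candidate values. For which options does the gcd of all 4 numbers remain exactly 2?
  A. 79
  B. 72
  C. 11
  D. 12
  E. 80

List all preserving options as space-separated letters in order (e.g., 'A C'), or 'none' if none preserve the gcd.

Answer: B D E

Derivation:
Old gcd = 2; gcd of others (without N[0]) = 2
New gcd for candidate v: gcd(2, v). Preserves old gcd iff gcd(2, v) = 2.
  Option A: v=79, gcd(2,79)=1 -> changes
  Option B: v=72, gcd(2,72)=2 -> preserves
  Option C: v=11, gcd(2,11)=1 -> changes
  Option D: v=12, gcd(2,12)=2 -> preserves
  Option E: v=80, gcd(2,80)=2 -> preserves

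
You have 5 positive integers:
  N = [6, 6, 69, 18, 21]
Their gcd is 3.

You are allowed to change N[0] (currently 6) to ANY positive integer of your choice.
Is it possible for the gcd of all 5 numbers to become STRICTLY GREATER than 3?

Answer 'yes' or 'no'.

Answer: no

Derivation:
Current gcd = 3
gcd of all OTHER numbers (without N[0]=6): gcd([6, 69, 18, 21]) = 3
The new gcd after any change is gcd(3, new_value).
This can be at most 3.
Since 3 = old gcd 3, the gcd can only stay the same or decrease.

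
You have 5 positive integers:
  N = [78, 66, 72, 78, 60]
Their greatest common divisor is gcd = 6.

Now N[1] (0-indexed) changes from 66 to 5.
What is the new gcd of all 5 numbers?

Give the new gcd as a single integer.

Numbers: [78, 66, 72, 78, 60], gcd = 6
Change: index 1, 66 -> 5
gcd of the OTHER numbers (without index 1): gcd([78, 72, 78, 60]) = 6
New gcd = gcd(g_others, new_val) = gcd(6, 5) = 1

Answer: 1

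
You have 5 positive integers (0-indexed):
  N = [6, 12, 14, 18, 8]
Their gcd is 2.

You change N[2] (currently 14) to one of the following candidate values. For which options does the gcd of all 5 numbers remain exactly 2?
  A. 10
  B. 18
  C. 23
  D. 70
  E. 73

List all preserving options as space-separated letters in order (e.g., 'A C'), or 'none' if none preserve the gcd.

Old gcd = 2; gcd of others (without N[2]) = 2
New gcd for candidate v: gcd(2, v). Preserves old gcd iff gcd(2, v) = 2.
  Option A: v=10, gcd(2,10)=2 -> preserves
  Option B: v=18, gcd(2,18)=2 -> preserves
  Option C: v=23, gcd(2,23)=1 -> changes
  Option D: v=70, gcd(2,70)=2 -> preserves
  Option E: v=73, gcd(2,73)=1 -> changes

Answer: A B D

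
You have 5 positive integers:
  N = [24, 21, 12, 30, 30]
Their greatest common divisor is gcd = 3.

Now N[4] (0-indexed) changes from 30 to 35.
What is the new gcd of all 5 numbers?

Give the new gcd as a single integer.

Numbers: [24, 21, 12, 30, 30], gcd = 3
Change: index 4, 30 -> 35
gcd of the OTHER numbers (without index 4): gcd([24, 21, 12, 30]) = 3
New gcd = gcd(g_others, new_val) = gcd(3, 35) = 1

Answer: 1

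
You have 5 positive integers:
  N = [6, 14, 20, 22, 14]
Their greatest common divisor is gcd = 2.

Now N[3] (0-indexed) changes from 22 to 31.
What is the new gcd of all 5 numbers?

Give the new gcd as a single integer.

Numbers: [6, 14, 20, 22, 14], gcd = 2
Change: index 3, 22 -> 31
gcd of the OTHER numbers (without index 3): gcd([6, 14, 20, 14]) = 2
New gcd = gcd(g_others, new_val) = gcd(2, 31) = 1

Answer: 1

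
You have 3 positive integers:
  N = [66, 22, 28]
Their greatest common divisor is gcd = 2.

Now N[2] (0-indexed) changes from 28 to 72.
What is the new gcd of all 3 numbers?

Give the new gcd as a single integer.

Answer: 2

Derivation:
Numbers: [66, 22, 28], gcd = 2
Change: index 2, 28 -> 72
gcd of the OTHER numbers (without index 2): gcd([66, 22]) = 22
New gcd = gcd(g_others, new_val) = gcd(22, 72) = 2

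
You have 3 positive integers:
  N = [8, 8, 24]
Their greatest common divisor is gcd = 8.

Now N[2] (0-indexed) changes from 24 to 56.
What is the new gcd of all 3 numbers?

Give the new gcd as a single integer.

Answer: 8

Derivation:
Numbers: [8, 8, 24], gcd = 8
Change: index 2, 24 -> 56
gcd of the OTHER numbers (without index 2): gcd([8, 8]) = 8
New gcd = gcd(g_others, new_val) = gcd(8, 56) = 8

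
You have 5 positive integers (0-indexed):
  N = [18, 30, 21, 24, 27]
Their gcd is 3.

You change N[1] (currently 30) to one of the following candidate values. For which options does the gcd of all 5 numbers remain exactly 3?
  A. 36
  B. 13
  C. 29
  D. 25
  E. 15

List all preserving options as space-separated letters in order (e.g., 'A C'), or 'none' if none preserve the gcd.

Old gcd = 3; gcd of others (without N[1]) = 3
New gcd for candidate v: gcd(3, v). Preserves old gcd iff gcd(3, v) = 3.
  Option A: v=36, gcd(3,36)=3 -> preserves
  Option B: v=13, gcd(3,13)=1 -> changes
  Option C: v=29, gcd(3,29)=1 -> changes
  Option D: v=25, gcd(3,25)=1 -> changes
  Option E: v=15, gcd(3,15)=3 -> preserves

Answer: A E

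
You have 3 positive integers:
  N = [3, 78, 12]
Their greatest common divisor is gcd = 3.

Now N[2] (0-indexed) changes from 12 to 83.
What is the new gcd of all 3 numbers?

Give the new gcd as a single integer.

Numbers: [3, 78, 12], gcd = 3
Change: index 2, 12 -> 83
gcd of the OTHER numbers (without index 2): gcd([3, 78]) = 3
New gcd = gcd(g_others, new_val) = gcd(3, 83) = 1

Answer: 1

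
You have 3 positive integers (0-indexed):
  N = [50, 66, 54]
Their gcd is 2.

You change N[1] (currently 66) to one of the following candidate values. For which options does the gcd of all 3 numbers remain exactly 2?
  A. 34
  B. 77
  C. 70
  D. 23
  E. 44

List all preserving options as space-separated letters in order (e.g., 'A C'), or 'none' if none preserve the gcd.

Old gcd = 2; gcd of others (without N[1]) = 2
New gcd for candidate v: gcd(2, v). Preserves old gcd iff gcd(2, v) = 2.
  Option A: v=34, gcd(2,34)=2 -> preserves
  Option B: v=77, gcd(2,77)=1 -> changes
  Option C: v=70, gcd(2,70)=2 -> preserves
  Option D: v=23, gcd(2,23)=1 -> changes
  Option E: v=44, gcd(2,44)=2 -> preserves

Answer: A C E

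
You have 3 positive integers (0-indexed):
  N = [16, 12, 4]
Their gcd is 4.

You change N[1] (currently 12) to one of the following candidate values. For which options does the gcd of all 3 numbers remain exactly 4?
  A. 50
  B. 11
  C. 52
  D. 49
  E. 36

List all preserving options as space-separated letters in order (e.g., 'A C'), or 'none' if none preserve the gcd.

Old gcd = 4; gcd of others (without N[1]) = 4
New gcd for candidate v: gcd(4, v). Preserves old gcd iff gcd(4, v) = 4.
  Option A: v=50, gcd(4,50)=2 -> changes
  Option B: v=11, gcd(4,11)=1 -> changes
  Option C: v=52, gcd(4,52)=4 -> preserves
  Option D: v=49, gcd(4,49)=1 -> changes
  Option E: v=36, gcd(4,36)=4 -> preserves

Answer: C E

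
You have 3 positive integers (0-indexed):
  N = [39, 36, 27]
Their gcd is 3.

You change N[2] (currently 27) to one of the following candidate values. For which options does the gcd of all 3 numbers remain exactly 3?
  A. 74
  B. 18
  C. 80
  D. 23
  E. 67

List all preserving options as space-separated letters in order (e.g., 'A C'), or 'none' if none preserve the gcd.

Old gcd = 3; gcd of others (without N[2]) = 3
New gcd for candidate v: gcd(3, v). Preserves old gcd iff gcd(3, v) = 3.
  Option A: v=74, gcd(3,74)=1 -> changes
  Option B: v=18, gcd(3,18)=3 -> preserves
  Option C: v=80, gcd(3,80)=1 -> changes
  Option D: v=23, gcd(3,23)=1 -> changes
  Option E: v=67, gcd(3,67)=1 -> changes

Answer: B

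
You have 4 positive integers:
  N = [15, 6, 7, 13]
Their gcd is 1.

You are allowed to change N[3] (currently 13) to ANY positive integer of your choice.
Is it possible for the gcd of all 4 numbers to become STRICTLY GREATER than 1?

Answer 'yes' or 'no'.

Answer: no

Derivation:
Current gcd = 1
gcd of all OTHER numbers (without N[3]=13): gcd([15, 6, 7]) = 1
The new gcd after any change is gcd(1, new_value).
This can be at most 1.
Since 1 = old gcd 1, the gcd can only stay the same or decrease.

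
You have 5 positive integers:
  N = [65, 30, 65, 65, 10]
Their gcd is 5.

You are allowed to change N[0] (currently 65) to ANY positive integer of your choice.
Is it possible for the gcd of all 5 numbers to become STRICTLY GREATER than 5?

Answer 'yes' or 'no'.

Answer: no

Derivation:
Current gcd = 5
gcd of all OTHER numbers (without N[0]=65): gcd([30, 65, 65, 10]) = 5
The new gcd after any change is gcd(5, new_value).
This can be at most 5.
Since 5 = old gcd 5, the gcd can only stay the same or decrease.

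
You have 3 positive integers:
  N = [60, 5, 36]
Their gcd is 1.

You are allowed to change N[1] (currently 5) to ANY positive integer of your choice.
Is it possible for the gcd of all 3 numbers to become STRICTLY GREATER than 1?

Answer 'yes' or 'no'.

Answer: yes

Derivation:
Current gcd = 1
gcd of all OTHER numbers (without N[1]=5): gcd([60, 36]) = 12
The new gcd after any change is gcd(12, new_value).
This can be at most 12.
Since 12 > old gcd 1, the gcd CAN increase (e.g., set N[1] = 12).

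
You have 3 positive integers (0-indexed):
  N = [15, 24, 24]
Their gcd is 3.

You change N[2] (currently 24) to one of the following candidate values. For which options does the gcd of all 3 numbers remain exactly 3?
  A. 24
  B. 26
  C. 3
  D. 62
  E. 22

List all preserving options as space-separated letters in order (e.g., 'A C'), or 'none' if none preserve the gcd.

Answer: A C

Derivation:
Old gcd = 3; gcd of others (without N[2]) = 3
New gcd for candidate v: gcd(3, v). Preserves old gcd iff gcd(3, v) = 3.
  Option A: v=24, gcd(3,24)=3 -> preserves
  Option B: v=26, gcd(3,26)=1 -> changes
  Option C: v=3, gcd(3,3)=3 -> preserves
  Option D: v=62, gcd(3,62)=1 -> changes
  Option E: v=22, gcd(3,22)=1 -> changes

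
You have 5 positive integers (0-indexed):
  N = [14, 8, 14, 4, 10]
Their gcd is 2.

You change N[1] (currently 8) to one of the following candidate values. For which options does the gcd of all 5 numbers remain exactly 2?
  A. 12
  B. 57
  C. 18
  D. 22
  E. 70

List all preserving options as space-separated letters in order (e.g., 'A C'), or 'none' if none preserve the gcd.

Answer: A C D E

Derivation:
Old gcd = 2; gcd of others (without N[1]) = 2
New gcd for candidate v: gcd(2, v). Preserves old gcd iff gcd(2, v) = 2.
  Option A: v=12, gcd(2,12)=2 -> preserves
  Option B: v=57, gcd(2,57)=1 -> changes
  Option C: v=18, gcd(2,18)=2 -> preserves
  Option D: v=22, gcd(2,22)=2 -> preserves
  Option E: v=70, gcd(2,70)=2 -> preserves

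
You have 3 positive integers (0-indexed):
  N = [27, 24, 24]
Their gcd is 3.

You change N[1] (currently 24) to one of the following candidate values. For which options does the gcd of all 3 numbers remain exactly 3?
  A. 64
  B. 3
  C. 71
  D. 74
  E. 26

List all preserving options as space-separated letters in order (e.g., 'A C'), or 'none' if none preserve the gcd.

Old gcd = 3; gcd of others (without N[1]) = 3
New gcd for candidate v: gcd(3, v). Preserves old gcd iff gcd(3, v) = 3.
  Option A: v=64, gcd(3,64)=1 -> changes
  Option B: v=3, gcd(3,3)=3 -> preserves
  Option C: v=71, gcd(3,71)=1 -> changes
  Option D: v=74, gcd(3,74)=1 -> changes
  Option E: v=26, gcd(3,26)=1 -> changes

Answer: B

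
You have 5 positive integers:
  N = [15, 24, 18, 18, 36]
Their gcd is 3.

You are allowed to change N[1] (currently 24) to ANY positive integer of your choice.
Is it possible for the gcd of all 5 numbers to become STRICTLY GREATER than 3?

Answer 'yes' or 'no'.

Current gcd = 3
gcd of all OTHER numbers (without N[1]=24): gcd([15, 18, 18, 36]) = 3
The new gcd after any change is gcd(3, new_value).
This can be at most 3.
Since 3 = old gcd 3, the gcd can only stay the same or decrease.

Answer: no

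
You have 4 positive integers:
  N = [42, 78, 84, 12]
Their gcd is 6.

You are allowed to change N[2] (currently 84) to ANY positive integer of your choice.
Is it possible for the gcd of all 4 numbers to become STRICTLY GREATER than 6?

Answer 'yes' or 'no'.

Answer: no

Derivation:
Current gcd = 6
gcd of all OTHER numbers (without N[2]=84): gcd([42, 78, 12]) = 6
The new gcd after any change is gcd(6, new_value).
This can be at most 6.
Since 6 = old gcd 6, the gcd can only stay the same or decrease.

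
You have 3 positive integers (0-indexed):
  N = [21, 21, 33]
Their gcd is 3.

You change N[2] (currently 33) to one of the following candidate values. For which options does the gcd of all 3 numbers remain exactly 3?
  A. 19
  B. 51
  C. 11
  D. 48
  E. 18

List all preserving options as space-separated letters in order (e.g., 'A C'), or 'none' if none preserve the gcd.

Answer: B D E

Derivation:
Old gcd = 3; gcd of others (without N[2]) = 21
New gcd for candidate v: gcd(21, v). Preserves old gcd iff gcd(21, v) = 3.
  Option A: v=19, gcd(21,19)=1 -> changes
  Option B: v=51, gcd(21,51)=3 -> preserves
  Option C: v=11, gcd(21,11)=1 -> changes
  Option D: v=48, gcd(21,48)=3 -> preserves
  Option E: v=18, gcd(21,18)=3 -> preserves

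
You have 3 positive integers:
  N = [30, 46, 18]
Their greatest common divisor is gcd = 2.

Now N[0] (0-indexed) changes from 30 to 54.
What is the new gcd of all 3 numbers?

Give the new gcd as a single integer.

Numbers: [30, 46, 18], gcd = 2
Change: index 0, 30 -> 54
gcd of the OTHER numbers (without index 0): gcd([46, 18]) = 2
New gcd = gcd(g_others, new_val) = gcd(2, 54) = 2

Answer: 2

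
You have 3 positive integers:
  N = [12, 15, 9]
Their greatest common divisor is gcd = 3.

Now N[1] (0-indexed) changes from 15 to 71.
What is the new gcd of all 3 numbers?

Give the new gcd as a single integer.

Numbers: [12, 15, 9], gcd = 3
Change: index 1, 15 -> 71
gcd of the OTHER numbers (without index 1): gcd([12, 9]) = 3
New gcd = gcd(g_others, new_val) = gcd(3, 71) = 1

Answer: 1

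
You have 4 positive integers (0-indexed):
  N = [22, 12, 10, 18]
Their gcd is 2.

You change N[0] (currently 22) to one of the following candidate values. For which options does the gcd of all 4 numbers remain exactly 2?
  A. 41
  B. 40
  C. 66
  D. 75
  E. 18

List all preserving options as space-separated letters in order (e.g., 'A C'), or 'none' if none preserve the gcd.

Old gcd = 2; gcd of others (without N[0]) = 2
New gcd for candidate v: gcd(2, v). Preserves old gcd iff gcd(2, v) = 2.
  Option A: v=41, gcd(2,41)=1 -> changes
  Option B: v=40, gcd(2,40)=2 -> preserves
  Option C: v=66, gcd(2,66)=2 -> preserves
  Option D: v=75, gcd(2,75)=1 -> changes
  Option E: v=18, gcd(2,18)=2 -> preserves

Answer: B C E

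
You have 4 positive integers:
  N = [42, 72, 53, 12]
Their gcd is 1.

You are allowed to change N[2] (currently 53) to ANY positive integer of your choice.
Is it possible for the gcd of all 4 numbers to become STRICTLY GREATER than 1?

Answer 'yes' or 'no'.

Answer: yes

Derivation:
Current gcd = 1
gcd of all OTHER numbers (without N[2]=53): gcd([42, 72, 12]) = 6
The new gcd after any change is gcd(6, new_value).
This can be at most 6.
Since 6 > old gcd 1, the gcd CAN increase (e.g., set N[2] = 6).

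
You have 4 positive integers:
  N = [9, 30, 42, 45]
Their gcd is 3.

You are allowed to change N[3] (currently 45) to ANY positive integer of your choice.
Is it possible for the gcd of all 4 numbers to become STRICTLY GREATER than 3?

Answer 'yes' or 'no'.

Current gcd = 3
gcd of all OTHER numbers (without N[3]=45): gcd([9, 30, 42]) = 3
The new gcd after any change is gcd(3, new_value).
This can be at most 3.
Since 3 = old gcd 3, the gcd can only stay the same or decrease.

Answer: no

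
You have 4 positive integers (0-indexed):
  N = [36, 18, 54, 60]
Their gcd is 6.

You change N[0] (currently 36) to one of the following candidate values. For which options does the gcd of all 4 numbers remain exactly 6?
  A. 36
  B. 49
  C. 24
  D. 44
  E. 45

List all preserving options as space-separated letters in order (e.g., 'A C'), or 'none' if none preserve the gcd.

Old gcd = 6; gcd of others (without N[0]) = 6
New gcd for candidate v: gcd(6, v). Preserves old gcd iff gcd(6, v) = 6.
  Option A: v=36, gcd(6,36)=6 -> preserves
  Option B: v=49, gcd(6,49)=1 -> changes
  Option C: v=24, gcd(6,24)=6 -> preserves
  Option D: v=44, gcd(6,44)=2 -> changes
  Option E: v=45, gcd(6,45)=3 -> changes

Answer: A C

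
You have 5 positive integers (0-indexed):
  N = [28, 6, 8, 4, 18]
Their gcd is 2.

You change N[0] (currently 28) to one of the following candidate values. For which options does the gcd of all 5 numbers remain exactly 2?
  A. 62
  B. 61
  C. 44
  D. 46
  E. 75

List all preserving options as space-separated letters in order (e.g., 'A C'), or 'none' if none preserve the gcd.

Answer: A C D

Derivation:
Old gcd = 2; gcd of others (without N[0]) = 2
New gcd for candidate v: gcd(2, v). Preserves old gcd iff gcd(2, v) = 2.
  Option A: v=62, gcd(2,62)=2 -> preserves
  Option B: v=61, gcd(2,61)=1 -> changes
  Option C: v=44, gcd(2,44)=2 -> preserves
  Option D: v=46, gcd(2,46)=2 -> preserves
  Option E: v=75, gcd(2,75)=1 -> changes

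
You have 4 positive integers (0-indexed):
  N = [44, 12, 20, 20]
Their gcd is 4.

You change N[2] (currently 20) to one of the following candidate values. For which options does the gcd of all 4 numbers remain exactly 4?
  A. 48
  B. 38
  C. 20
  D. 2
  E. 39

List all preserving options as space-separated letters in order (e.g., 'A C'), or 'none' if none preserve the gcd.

Answer: A C

Derivation:
Old gcd = 4; gcd of others (without N[2]) = 4
New gcd for candidate v: gcd(4, v). Preserves old gcd iff gcd(4, v) = 4.
  Option A: v=48, gcd(4,48)=4 -> preserves
  Option B: v=38, gcd(4,38)=2 -> changes
  Option C: v=20, gcd(4,20)=4 -> preserves
  Option D: v=2, gcd(4,2)=2 -> changes
  Option E: v=39, gcd(4,39)=1 -> changes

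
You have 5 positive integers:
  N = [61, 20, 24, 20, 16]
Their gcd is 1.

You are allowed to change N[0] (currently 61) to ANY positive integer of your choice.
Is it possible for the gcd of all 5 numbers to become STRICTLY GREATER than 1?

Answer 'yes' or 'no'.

Answer: yes

Derivation:
Current gcd = 1
gcd of all OTHER numbers (without N[0]=61): gcd([20, 24, 20, 16]) = 4
The new gcd after any change is gcd(4, new_value).
This can be at most 4.
Since 4 > old gcd 1, the gcd CAN increase (e.g., set N[0] = 4).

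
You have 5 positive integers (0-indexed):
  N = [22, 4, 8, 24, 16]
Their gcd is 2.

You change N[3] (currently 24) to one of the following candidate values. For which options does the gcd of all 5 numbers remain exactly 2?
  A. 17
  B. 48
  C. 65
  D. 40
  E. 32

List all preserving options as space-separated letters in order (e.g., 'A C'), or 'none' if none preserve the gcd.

Answer: B D E

Derivation:
Old gcd = 2; gcd of others (without N[3]) = 2
New gcd for candidate v: gcd(2, v). Preserves old gcd iff gcd(2, v) = 2.
  Option A: v=17, gcd(2,17)=1 -> changes
  Option B: v=48, gcd(2,48)=2 -> preserves
  Option C: v=65, gcd(2,65)=1 -> changes
  Option D: v=40, gcd(2,40)=2 -> preserves
  Option E: v=32, gcd(2,32)=2 -> preserves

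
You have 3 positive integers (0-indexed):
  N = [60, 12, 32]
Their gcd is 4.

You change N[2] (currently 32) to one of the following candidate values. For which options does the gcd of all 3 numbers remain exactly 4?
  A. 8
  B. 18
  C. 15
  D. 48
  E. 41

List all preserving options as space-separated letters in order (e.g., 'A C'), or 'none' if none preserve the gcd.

Old gcd = 4; gcd of others (without N[2]) = 12
New gcd for candidate v: gcd(12, v). Preserves old gcd iff gcd(12, v) = 4.
  Option A: v=8, gcd(12,8)=4 -> preserves
  Option B: v=18, gcd(12,18)=6 -> changes
  Option C: v=15, gcd(12,15)=3 -> changes
  Option D: v=48, gcd(12,48)=12 -> changes
  Option E: v=41, gcd(12,41)=1 -> changes

Answer: A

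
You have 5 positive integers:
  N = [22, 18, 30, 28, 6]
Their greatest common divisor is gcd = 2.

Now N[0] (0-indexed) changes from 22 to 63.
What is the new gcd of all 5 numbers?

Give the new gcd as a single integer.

Numbers: [22, 18, 30, 28, 6], gcd = 2
Change: index 0, 22 -> 63
gcd of the OTHER numbers (without index 0): gcd([18, 30, 28, 6]) = 2
New gcd = gcd(g_others, new_val) = gcd(2, 63) = 1

Answer: 1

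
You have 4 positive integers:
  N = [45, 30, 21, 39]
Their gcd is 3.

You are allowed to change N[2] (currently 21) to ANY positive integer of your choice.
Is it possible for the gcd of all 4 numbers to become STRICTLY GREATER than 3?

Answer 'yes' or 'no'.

Answer: no

Derivation:
Current gcd = 3
gcd of all OTHER numbers (without N[2]=21): gcd([45, 30, 39]) = 3
The new gcd after any change is gcd(3, new_value).
This can be at most 3.
Since 3 = old gcd 3, the gcd can only stay the same or decrease.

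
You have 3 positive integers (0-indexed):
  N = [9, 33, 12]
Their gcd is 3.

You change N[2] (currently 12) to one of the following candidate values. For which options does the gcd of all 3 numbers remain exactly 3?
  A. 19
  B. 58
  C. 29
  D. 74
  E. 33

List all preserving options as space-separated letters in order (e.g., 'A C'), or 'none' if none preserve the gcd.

Answer: E

Derivation:
Old gcd = 3; gcd of others (without N[2]) = 3
New gcd for candidate v: gcd(3, v). Preserves old gcd iff gcd(3, v) = 3.
  Option A: v=19, gcd(3,19)=1 -> changes
  Option B: v=58, gcd(3,58)=1 -> changes
  Option C: v=29, gcd(3,29)=1 -> changes
  Option D: v=74, gcd(3,74)=1 -> changes
  Option E: v=33, gcd(3,33)=3 -> preserves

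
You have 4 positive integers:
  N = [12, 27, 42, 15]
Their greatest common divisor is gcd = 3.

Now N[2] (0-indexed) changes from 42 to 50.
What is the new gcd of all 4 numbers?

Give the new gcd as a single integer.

Numbers: [12, 27, 42, 15], gcd = 3
Change: index 2, 42 -> 50
gcd of the OTHER numbers (without index 2): gcd([12, 27, 15]) = 3
New gcd = gcd(g_others, new_val) = gcd(3, 50) = 1

Answer: 1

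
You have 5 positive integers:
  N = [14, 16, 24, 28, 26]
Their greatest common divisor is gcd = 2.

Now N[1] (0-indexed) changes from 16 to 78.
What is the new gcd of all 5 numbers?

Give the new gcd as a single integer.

Answer: 2

Derivation:
Numbers: [14, 16, 24, 28, 26], gcd = 2
Change: index 1, 16 -> 78
gcd of the OTHER numbers (without index 1): gcd([14, 24, 28, 26]) = 2
New gcd = gcd(g_others, new_val) = gcd(2, 78) = 2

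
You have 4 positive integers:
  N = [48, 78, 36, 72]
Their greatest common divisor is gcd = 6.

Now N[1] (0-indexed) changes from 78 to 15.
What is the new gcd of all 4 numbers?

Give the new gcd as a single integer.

Answer: 3

Derivation:
Numbers: [48, 78, 36, 72], gcd = 6
Change: index 1, 78 -> 15
gcd of the OTHER numbers (without index 1): gcd([48, 36, 72]) = 12
New gcd = gcd(g_others, new_val) = gcd(12, 15) = 3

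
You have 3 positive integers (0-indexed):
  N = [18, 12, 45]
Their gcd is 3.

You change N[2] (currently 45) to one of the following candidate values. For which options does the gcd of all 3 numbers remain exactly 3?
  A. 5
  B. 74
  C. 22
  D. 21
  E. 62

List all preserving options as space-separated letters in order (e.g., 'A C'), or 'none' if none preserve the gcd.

Answer: D

Derivation:
Old gcd = 3; gcd of others (without N[2]) = 6
New gcd for candidate v: gcd(6, v). Preserves old gcd iff gcd(6, v) = 3.
  Option A: v=5, gcd(6,5)=1 -> changes
  Option B: v=74, gcd(6,74)=2 -> changes
  Option C: v=22, gcd(6,22)=2 -> changes
  Option D: v=21, gcd(6,21)=3 -> preserves
  Option E: v=62, gcd(6,62)=2 -> changes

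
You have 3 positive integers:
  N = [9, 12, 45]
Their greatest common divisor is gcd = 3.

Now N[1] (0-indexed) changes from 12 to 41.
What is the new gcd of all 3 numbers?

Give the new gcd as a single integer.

Answer: 1

Derivation:
Numbers: [9, 12, 45], gcd = 3
Change: index 1, 12 -> 41
gcd of the OTHER numbers (without index 1): gcd([9, 45]) = 9
New gcd = gcd(g_others, new_val) = gcd(9, 41) = 1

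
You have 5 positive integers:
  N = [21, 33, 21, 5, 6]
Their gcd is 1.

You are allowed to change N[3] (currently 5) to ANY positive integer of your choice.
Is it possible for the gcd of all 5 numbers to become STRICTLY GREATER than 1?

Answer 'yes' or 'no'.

Current gcd = 1
gcd of all OTHER numbers (without N[3]=5): gcd([21, 33, 21, 6]) = 3
The new gcd after any change is gcd(3, new_value).
This can be at most 3.
Since 3 > old gcd 1, the gcd CAN increase (e.g., set N[3] = 3).

Answer: yes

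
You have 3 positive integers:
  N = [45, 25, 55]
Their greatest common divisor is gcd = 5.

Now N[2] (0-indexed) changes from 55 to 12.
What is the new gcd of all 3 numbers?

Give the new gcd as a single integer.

Numbers: [45, 25, 55], gcd = 5
Change: index 2, 55 -> 12
gcd of the OTHER numbers (without index 2): gcd([45, 25]) = 5
New gcd = gcd(g_others, new_val) = gcd(5, 12) = 1

Answer: 1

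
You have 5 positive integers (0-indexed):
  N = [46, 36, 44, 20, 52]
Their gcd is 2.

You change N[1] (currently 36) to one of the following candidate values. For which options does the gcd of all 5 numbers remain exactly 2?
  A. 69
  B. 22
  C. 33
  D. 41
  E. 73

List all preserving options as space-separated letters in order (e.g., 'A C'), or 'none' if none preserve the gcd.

Answer: B

Derivation:
Old gcd = 2; gcd of others (without N[1]) = 2
New gcd for candidate v: gcd(2, v). Preserves old gcd iff gcd(2, v) = 2.
  Option A: v=69, gcd(2,69)=1 -> changes
  Option B: v=22, gcd(2,22)=2 -> preserves
  Option C: v=33, gcd(2,33)=1 -> changes
  Option D: v=41, gcd(2,41)=1 -> changes
  Option E: v=73, gcd(2,73)=1 -> changes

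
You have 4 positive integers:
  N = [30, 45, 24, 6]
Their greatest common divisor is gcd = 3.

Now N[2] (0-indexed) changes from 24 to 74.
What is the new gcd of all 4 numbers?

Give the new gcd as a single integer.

Numbers: [30, 45, 24, 6], gcd = 3
Change: index 2, 24 -> 74
gcd of the OTHER numbers (without index 2): gcd([30, 45, 6]) = 3
New gcd = gcd(g_others, new_val) = gcd(3, 74) = 1

Answer: 1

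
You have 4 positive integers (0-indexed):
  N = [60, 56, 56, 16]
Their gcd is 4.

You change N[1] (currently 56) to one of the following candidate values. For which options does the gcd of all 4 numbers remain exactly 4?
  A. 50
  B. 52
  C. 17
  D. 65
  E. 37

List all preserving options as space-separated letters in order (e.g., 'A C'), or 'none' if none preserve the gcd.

Old gcd = 4; gcd of others (without N[1]) = 4
New gcd for candidate v: gcd(4, v). Preserves old gcd iff gcd(4, v) = 4.
  Option A: v=50, gcd(4,50)=2 -> changes
  Option B: v=52, gcd(4,52)=4 -> preserves
  Option C: v=17, gcd(4,17)=1 -> changes
  Option D: v=65, gcd(4,65)=1 -> changes
  Option E: v=37, gcd(4,37)=1 -> changes

Answer: B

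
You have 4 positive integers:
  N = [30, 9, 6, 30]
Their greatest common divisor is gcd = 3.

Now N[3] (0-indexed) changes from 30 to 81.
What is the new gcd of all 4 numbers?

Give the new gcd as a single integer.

Numbers: [30, 9, 6, 30], gcd = 3
Change: index 3, 30 -> 81
gcd of the OTHER numbers (without index 3): gcd([30, 9, 6]) = 3
New gcd = gcd(g_others, new_val) = gcd(3, 81) = 3

Answer: 3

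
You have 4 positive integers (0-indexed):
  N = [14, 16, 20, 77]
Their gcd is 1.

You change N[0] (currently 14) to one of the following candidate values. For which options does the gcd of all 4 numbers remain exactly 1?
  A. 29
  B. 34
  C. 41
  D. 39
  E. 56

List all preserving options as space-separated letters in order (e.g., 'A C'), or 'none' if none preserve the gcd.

Answer: A B C D E

Derivation:
Old gcd = 1; gcd of others (without N[0]) = 1
New gcd for candidate v: gcd(1, v). Preserves old gcd iff gcd(1, v) = 1.
  Option A: v=29, gcd(1,29)=1 -> preserves
  Option B: v=34, gcd(1,34)=1 -> preserves
  Option C: v=41, gcd(1,41)=1 -> preserves
  Option D: v=39, gcd(1,39)=1 -> preserves
  Option E: v=56, gcd(1,56)=1 -> preserves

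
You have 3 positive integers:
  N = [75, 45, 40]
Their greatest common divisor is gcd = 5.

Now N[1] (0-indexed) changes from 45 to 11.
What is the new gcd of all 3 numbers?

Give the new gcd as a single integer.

Numbers: [75, 45, 40], gcd = 5
Change: index 1, 45 -> 11
gcd of the OTHER numbers (without index 1): gcd([75, 40]) = 5
New gcd = gcd(g_others, new_val) = gcd(5, 11) = 1

Answer: 1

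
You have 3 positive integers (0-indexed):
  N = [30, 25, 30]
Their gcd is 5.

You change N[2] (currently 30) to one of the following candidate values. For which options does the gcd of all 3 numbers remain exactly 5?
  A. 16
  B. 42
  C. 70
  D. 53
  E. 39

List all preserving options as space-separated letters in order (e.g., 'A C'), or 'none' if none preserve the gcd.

Old gcd = 5; gcd of others (without N[2]) = 5
New gcd for candidate v: gcd(5, v). Preserves old gcd iff gcd(5, v) = 5.
  Option A: v=16, gcd(5,16)=1 -> changes
  Option B: v=42, gcd(5,42)=1 -> changes
  Option C: v=70, gcd(5,70)=5 -> preserves
  Option D: v=53, gcd(5,53)=1 -> changes
  Option E: v=39, gcd(5,39)=1 -> changes

Answer: C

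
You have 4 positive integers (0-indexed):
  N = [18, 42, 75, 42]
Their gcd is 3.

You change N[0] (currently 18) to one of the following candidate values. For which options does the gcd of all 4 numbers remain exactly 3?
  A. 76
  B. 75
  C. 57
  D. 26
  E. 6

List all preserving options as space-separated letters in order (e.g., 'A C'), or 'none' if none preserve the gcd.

Answer: B C E

Derivation:
Old gcd = 3; gcd of others (without N[0]) = 3
New gcd for candidate v: gcd(3, v). Preserves old gcd iff gcd(3, v) = 3.
  Option A: v=76, gcd(3,76)=1 -> changes
  Option B: v=75, gcd(3,75)=3 -> preserves
  Option C: v=57, gcd(3,57)=3 -> preserves
  Option D: v=26, gcd(3,26)=1 -> changes
  Option E: v=6, gcd(3,6)=3 -> preserves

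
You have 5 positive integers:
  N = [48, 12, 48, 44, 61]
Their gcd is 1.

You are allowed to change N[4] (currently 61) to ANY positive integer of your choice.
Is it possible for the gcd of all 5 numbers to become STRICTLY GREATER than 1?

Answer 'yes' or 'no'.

Current gcd = 1
gcd of all OTHER numbers (without N[4]=61): gcd([48, 12, 48, 44]) = 4
The new gcd after any change is gcd(4, new_value).
This can be at most 4.
Since 4 > old gcd 1, the gcd CAN increase (e.g., set N[4] = 4).

Answer: yes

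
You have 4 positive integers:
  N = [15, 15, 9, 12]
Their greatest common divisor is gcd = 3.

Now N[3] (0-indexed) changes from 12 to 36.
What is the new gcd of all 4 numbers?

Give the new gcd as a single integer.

Answer: 3

Derivation:
Numbers: [15, 15, 9, 12], gcd = 3
Change: index 3, 12 -> 36
gcd of the OTHER numbers (without index 3): gcd([15, 15, 9]) = 3
New gcd = gcd(g_others, new_val) = gcd(3, 36) = 3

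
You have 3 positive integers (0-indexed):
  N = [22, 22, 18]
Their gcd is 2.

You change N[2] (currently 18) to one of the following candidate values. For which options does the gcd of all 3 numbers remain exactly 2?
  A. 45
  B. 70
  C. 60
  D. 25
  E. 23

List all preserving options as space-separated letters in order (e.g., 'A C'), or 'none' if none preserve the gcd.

Old gcd = 2; gcd of others (without N[2]) = 22
New gcd for candidate v: gcd(22, v). Preserves old gcd iff gcd(22, v) = 2.
  Option A: v=45, gcd(22,45)=1 -> changes
  Option B: v=70, gcd(22,70)=2 -> preserves
  Option C: v=60, gcd(22,60)=2 -> preserves
  Option D: v=25, gcd(22,25)=1 -> changes
  Option E: v=23, gcd(22,23)=1 -> changes

Answer: B C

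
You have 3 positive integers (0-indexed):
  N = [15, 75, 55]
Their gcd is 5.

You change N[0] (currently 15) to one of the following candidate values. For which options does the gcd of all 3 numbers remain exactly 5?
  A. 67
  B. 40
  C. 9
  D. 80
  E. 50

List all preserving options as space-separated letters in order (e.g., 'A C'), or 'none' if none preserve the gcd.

Answer: B D E

Derivation:
Old gcd = 5; gcd of others (without N[0]) = 5
New gcd for candidate v: gcd(5, v). Preserves old gcd iff gcd(5, v) = 5.
  Option A: v=67, gcd(5,67)=1 -> changes
  Option B: v=40, gcd(5,40)=5 -> preserves
  Option C: v=9, gcd(5,9)=1 -> changes
  Option D: v=80, gcd(5,80)=5 -> preserves
  Option E: v=50, gcd(5,50)=5 -> preserves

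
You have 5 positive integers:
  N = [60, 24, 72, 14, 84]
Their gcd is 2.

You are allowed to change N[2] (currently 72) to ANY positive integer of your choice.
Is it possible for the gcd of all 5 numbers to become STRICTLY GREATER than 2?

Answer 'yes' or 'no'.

Answer: no

Derivation:
Current gcd = 2
gcd of all OTHER numbers (without N[2]=72): gcd([60, 24, 14, 84]) = 2
The new gcd after any change is gcd(2, new_value).
This can be at most 2.
Since 2 = old gcd 2, the gcd can only stay the same or decrease.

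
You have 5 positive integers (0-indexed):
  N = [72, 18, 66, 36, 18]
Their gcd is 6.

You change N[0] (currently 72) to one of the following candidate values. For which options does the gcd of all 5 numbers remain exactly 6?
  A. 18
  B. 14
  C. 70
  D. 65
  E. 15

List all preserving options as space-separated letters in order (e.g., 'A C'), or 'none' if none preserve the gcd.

Answer: A

Derivation:
Old gcd = 6; gcd of others (without N[0]) = 6
New gcd for candidate v: gcd(6, v). Preserves old gcd iff gcd(6, v) = 6.
  Option A: v=18, gcd(6,18)=6 -> preserves
  Option B: v=14, gcd(6,14)=2 -> changes
  Option C: v=70, gcd(6,70)=2 -> changes
  Option D: v=65, gcd(6,65)=1 -> changes
  Option E: v=15, gcd(6,15)=3 -> changes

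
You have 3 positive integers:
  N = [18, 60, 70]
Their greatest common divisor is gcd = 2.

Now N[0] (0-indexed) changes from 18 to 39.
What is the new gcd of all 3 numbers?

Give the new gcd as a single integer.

Numbers: [18, 60, 70], gcd = 2
Change: index 0, 18 -> 39
gcd of the OTHER numbers (without index 0): gcd([60, 70]) = 10
New gcd = gcd(g_others, new_val) = gcd(10, 39) = 1

Answer: 1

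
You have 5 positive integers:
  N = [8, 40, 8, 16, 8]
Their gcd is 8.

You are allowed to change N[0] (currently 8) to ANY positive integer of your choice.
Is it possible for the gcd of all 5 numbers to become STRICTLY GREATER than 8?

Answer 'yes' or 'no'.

Answer: no

Derivation:
Current gcd = 8
gcd of all OTHER numbers (without N[0]=8): gcd([40, 8, 16, 8]) = 8
The new gcd after any change is gcd(8, new_value).
This can be at most 8.
Since 8 = old gcd 8, the gcd can only stay the same or decrease.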